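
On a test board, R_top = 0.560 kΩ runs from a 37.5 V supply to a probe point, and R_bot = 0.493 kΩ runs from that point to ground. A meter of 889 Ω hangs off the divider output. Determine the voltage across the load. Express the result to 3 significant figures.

The load sits in parallel with R_bot: R_bot‖R_L = (493 × 889) / (493 + 889) = 317.1 Ω.
V_out = 37.5 × 317.1 / (560 + 317.1) = 37.5 × 317.1/877.1 = 13.6 V.
(Unloaded it would have been 17.6 V.)

V_out ≈ 13.6 V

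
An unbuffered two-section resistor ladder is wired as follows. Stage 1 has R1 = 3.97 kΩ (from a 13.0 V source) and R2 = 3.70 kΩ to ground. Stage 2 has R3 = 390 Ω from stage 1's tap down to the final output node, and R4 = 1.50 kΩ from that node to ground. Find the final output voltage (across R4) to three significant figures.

Stage 2 presents R3+R4 = 1890 Ω as a load on stage 1's tap.
Stage 1's lower leg becomes R2‖(R3+R4) = 1251 Ω, so V_mid = 13.0 × 1251/5221 = 3.115 V.
Stage 2 is itself unloaded: V_out = V_mid × R4/(R3+R4) = 3.115 × 1500/1890 = 2.47 V.

V_out ≈ 2.47 V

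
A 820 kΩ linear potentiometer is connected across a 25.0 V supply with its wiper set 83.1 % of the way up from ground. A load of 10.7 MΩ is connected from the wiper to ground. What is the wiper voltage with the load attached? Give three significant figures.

The wiper splits the pot into (1−α)R = 138.6 kΩ above and αR = 681.4 kΩ below.
Lower section ‖ load = 640.6 kΩ.
V_wiper = 25.0 × 640.6/(138.6 + 640.6) = 20.6 V.

V ≈ 20.6 V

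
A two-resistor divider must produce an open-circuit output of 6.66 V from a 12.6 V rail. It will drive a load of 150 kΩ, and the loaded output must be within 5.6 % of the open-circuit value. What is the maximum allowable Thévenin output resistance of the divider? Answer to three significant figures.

R_th ≤ 8.90 kΩ

Loading drop = R_th/(R_th + R_L) ≤ 0.0560, so R_th ≤ R_L · ε/(1−ε) = 150 kΩ × 0.0560/0.9440 = 8.90 kΩ.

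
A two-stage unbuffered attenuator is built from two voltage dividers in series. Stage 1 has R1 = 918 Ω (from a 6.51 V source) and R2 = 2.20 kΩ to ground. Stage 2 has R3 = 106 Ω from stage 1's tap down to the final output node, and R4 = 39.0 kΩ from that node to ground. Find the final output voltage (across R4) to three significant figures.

V_out ≈ 4.51 V

Stage 2 presents R3+R4 = 39110 Ω as a load on stage 1's tap.
Stage 1's lower leg becomes R2‖(R3+R4) = 2083 Ω, so V_mid = 6.51 × 2083/3001 = 4.518 V.
Stage 2 is itself unloaded: V_out = V_mid × R4/(R3+R4) = 4.518 × 39000/39110 = 4.51 V.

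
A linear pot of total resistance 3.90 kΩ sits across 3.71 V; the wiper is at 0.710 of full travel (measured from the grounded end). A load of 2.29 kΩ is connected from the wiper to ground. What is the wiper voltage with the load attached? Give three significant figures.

The wiper splits the pot into (1−α)R = 1.131 kΩ above and αR = 2.769 kΩ below.
Lower section ‖ load = 1.253 kΩ.
V_wiper = 3.71 × 1.253/(1.131 + 1.253) = 1.95 V.

V ≈ 1.95 V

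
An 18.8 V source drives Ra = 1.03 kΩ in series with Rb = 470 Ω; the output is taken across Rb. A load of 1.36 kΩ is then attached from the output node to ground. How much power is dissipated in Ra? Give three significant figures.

P ≈ 191 mW

Total resistance from the source is Ra + (Rb‖R_L) = 1379 Ω, so I = 18.8/1379 Ω = 13.63 mA.
P = I²·Ra = (13.63 mA)² × 1.03 kΩ = 191 mW.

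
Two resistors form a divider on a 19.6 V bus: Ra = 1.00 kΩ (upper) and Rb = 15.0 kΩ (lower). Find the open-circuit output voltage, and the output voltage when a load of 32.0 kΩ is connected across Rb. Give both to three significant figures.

Open-circuit: V = 19.6 × 15.0/(1.00 + 15.0) = 18.4 V.
With the load, Rb becomes Rb‖R_L = 10.21 kΩ, so V = 19.6 × 10.21/11.21 = 17.9 V.

Unloaded: 18.4 V; loaded: 17.9 V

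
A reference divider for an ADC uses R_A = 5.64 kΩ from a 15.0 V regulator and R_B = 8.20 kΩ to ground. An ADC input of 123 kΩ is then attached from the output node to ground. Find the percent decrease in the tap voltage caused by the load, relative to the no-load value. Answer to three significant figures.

2.64 %

The divider's output (Thévenin) resistance is R_A‖R_B = 3.342 kΩ.
Fractional drop under load = R_th/(R_th + R_L) = 3.342 / (3.342 + 123) = 0.02645.
So the output falls by 2.64 %.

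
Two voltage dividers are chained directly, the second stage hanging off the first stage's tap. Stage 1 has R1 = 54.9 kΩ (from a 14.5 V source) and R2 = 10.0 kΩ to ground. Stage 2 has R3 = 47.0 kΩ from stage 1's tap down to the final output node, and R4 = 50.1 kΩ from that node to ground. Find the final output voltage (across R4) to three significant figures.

V_out ≈ 1.06 V

Stage 2 presents R3+R4 = 97.10 kΩ as a load on stage 1's tap.
Stage 1's lower leg becomes R2‖(R3+R4) = 9.066 kΩ, so V_mid = 14.5 × 9.066/63.97 = 2.055 V.
Stage 2 is itself unloaded: V_out = V_mid × R4/(R3+R4) = 2.055 × 50.1/97.10 = 1.06 V.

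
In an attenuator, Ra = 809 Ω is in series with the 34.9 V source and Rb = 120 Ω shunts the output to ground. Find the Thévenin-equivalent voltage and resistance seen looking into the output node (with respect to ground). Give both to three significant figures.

V_th is the open-circuit tap voltage: 34.9 × 120/(809 + 120) = 4.51 V.
With the supply zeroed, Ra and Rb appear in parallel from the tap: R_th = Ra‖Rb = (809 × 120)/929.0 = 104 Ω.

V_th = 4.51 V, R_th = 104 Ω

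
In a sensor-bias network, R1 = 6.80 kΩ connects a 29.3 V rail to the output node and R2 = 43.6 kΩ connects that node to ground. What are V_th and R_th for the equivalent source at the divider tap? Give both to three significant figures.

V_th = 25.3 V, R_th = 5.88 kΩ

V_th is the open-circuit tap voltage: 29.3 × 43.6/(6.80 + 43.6) = 25.3 V.
With the supply zeroed, R1 and R2 appear in parallel from the tap: R_th = R1‖R2 = (6.80 × 43.6)/50.40 = 5.88 kΩ.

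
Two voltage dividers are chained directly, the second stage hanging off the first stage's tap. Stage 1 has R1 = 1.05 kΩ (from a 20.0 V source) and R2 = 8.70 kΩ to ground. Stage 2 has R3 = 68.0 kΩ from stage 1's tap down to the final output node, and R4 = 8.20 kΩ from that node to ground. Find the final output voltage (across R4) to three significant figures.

Stage 2 presents R3+R4 = 76.20 kΩ as a load on stage 1's tap.
Stage 1's lower leg becomes R2‖(R3+R4) = 7.808 kΩ, so V_mid = 20.0 × 7.808/8.858 = 17.63 V.
Stage 2 is itself unloaded: V_out = V_mid × R4/(R3+R4) = 17.63 × 8.20/76.20 = 1.90 V.

V_out ≈ 1.90 V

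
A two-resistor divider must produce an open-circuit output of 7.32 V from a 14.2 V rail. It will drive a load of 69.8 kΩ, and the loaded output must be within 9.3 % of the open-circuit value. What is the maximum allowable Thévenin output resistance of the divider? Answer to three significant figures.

R_th ≤ 7.16 kΩ

Loading drop = R_th/(R_th + R_L) ≤ 0.0930, so R_th ≤ R_L · ε/(1−ε) = 69.8 kΩ × 0.0930/0.9070 = 7.16 kΩ.
(Any R1, R2 with R2/(R1+R2) = 0.515 and R1‖R2 ≤ 7.16 kΩ will meet the spec.)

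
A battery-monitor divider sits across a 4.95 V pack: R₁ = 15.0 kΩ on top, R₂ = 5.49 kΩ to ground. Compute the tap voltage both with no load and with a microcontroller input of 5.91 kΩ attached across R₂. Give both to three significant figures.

Unloaded: 1.33 V; loaded: 0.789 V

Open-circuit: V = 4.95 × 5.49/(15.0 + 5.49) = 1.33 V.
With the load, R₂ becomes R₂‖R_L = 2.846 kΩ, so V = 4.95 × 2.846/17.85 = 0.789 V.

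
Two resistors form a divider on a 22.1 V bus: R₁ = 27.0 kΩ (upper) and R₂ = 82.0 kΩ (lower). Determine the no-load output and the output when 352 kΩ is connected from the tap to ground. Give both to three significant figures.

Unloaded: 16.6 V; loaded: 15.7 V

Open-circuit: V = 22.1 × 82.0/(27.0 + 82.0) = 16.6 V.
With the load, R₂ becomes R₂‖R_L = 66.51 kΩ, so V = 22.1 × 66.51/93.51 = 15.7 V.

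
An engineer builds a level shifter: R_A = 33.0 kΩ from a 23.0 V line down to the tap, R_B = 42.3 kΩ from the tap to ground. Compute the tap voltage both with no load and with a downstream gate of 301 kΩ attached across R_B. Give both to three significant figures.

Open-circuit: V = 23.0 × 42.3/(33.0 + 42.3) = 12.9 V.
With the load, R_B becomes R_B‖R_L = 37.09 kΩ, so V = 23.0 × 37.09/70.09 = 12.2 V.

Unloaded: 12.9 V; loaded: 12.2 V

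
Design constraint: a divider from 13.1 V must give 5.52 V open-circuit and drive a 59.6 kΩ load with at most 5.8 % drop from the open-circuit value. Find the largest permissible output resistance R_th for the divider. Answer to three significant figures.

Loading drop = R_th/(R_th + R_L) ≤ 0.0580, so R_th ≤ R_L · ε/(1−ε) = 59.6 kΩ × 0.0580/0.9420 = 3.67 kΩ.

R_th ≤ 3.67 kΩ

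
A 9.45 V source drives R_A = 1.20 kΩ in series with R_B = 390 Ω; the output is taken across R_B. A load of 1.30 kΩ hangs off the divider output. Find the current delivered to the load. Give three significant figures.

I_L ≈ 1.45 mA

R_B‖R_L = 300.0 Ω; V_out = 9.45 × 300.0/1500 = 1.890 V.
I_L = V_out / R_L = 1.890 / 1.30 kΩ = 1.45 mA.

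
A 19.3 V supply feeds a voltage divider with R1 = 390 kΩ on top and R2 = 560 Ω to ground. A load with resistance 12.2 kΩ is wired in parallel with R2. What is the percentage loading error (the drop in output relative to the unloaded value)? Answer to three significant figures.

The divider's output (Thévenin) resistance is R1‖R2 = 559.2 Ω.
Fractional drop under load = R_th/(R_th + R_L) = 559.2 / (559.2 + 12200) = 0.04383.
So the output falls by 4.38 %.

4.38 %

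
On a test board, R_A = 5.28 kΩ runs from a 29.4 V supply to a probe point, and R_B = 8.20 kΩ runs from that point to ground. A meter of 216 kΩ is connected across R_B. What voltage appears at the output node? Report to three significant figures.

The load sits in parallel with R_B: R_B‖R_L = (8.20 × 216) / (8.20 + 216) = 7.900 kΩ.
V_out = 29.4 × 7.900 / (5.28 + 7.900) = 29.4 × 7.900/13.18 = 17.6 V.

V_out ≈ 17.6 V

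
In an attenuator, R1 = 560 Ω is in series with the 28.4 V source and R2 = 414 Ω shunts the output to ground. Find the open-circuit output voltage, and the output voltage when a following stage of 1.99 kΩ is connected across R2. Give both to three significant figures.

Open-circuit: V = 28.4 × 414/(560 + 414) = 12.1 V.
With the load, R2 becomes R2‖R_L = 342.7 Ω, so V = 28.4 × 342.7/902.7 = 10.8 V.

Unloaded: 12.1 V; loaded: 10.8 V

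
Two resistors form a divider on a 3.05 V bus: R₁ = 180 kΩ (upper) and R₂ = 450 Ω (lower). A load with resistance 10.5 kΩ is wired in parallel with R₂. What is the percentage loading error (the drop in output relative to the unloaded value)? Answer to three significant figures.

The divider's output (Thévenin) resistance is R₁‖R₂ = 448.9 Ω.
Fractional drop under load = R_th/(R_th + R_L) = 448.9 / (448.9 + 10500) = 0.04100.
So the output falls by 4.10 %.

4.10 %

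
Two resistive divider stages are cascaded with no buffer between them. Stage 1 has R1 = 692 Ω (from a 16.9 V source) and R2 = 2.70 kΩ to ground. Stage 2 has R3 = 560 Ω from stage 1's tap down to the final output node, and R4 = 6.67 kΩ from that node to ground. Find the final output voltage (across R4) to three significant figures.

Stage 2 presents R3+R4 = 7230 Ω as a load on stage 1's tap.
Stage 1's lower leg becomes R2‖(R3+R4) = 1966 Ω, so V_mid = 16.9 × 1966/2658 = 12.50 V.
Stage 2 is itself unloaded: V_out = V_mid × R4/(R3+R4) = 12.50 × 6670/7230 = 11.5 V.

V_out ≈ 11.5 V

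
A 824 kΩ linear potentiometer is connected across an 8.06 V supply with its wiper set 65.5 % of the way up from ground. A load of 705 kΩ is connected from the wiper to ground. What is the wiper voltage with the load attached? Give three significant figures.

V ≈ 4.18 V

The wiper splits the pot into (1−α)R = 284.3 kΩ above and αR = 539.7 kΩ below.
Lower section ‖ load = 305.7 kΩ.
V_wiper = 8.06 × 305.7/(284.3 + 305.7) = 4.18 V.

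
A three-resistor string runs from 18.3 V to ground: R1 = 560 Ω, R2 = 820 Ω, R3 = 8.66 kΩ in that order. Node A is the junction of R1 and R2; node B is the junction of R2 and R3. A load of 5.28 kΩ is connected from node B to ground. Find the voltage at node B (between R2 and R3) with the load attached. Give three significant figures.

At node B, R3 is in parallel with the load: R3‖R_L = 3280 Ω.
Below node A the resistance is R2 + (R3‖R_L) = 4100 Ω, so V_A = 18.3 × 4100/4660 = 16.10 V.
Then V_B = V_A × (R3‖R_L)/(R2 + R3‖R_L) = 16.10 × 3280/4100 = 12.9 V.

V ≈ 12.9 V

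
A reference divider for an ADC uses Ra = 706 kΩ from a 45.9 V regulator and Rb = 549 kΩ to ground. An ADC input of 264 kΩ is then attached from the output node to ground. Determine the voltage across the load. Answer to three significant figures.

The load sits in parallel with Rb: Rb‖R_L = (549 × 264) / (549 + 264) = 178.3 kΩ.
V_out = 45.9 × 178.3 / (706 + 178.3) = 45.9 × 178.3/884.3 = 9.25 V.

V_out ≈ 9.25 V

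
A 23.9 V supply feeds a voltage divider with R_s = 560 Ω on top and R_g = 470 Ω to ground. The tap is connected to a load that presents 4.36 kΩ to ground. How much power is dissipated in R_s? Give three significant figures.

Total resistance from the source is R_s + (R_g‖R_L) = 984.3 Ω, so I = 23.9/984.3 Ω = 24.28 mA.
P = I²·R_s = (24.28 mA)² × 560 Ω = 330 mW.

P ≈ 330 mW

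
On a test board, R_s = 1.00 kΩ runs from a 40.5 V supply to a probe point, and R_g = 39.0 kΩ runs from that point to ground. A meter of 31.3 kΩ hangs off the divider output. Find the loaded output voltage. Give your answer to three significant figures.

The load sits in parallel with R_g: R_g‖R_L = (39.0 × 31.3) / (39.0 + 31.3) = 17.36 kΩ.
V_out = 40.5 × 17.36 / (1.00 + 17.36) = 40.5 × 17.36/18.36 = 38.3 V.
(Unloaded it would have been 39.5 V.)

V_out ≈ 38.3 V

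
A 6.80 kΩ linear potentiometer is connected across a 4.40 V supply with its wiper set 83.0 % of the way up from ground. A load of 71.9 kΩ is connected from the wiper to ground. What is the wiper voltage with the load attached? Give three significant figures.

The wiper splits the pot into (1−α)R = 1.156 kΩ above and αR = 5.644 kΩ below.
Lower section ‖ load = 5.233 kΩ.
V_wiper = 4.40 × 5.233/(1.156 + 5.233) = 3.60 V.

V ≈ 3.60 V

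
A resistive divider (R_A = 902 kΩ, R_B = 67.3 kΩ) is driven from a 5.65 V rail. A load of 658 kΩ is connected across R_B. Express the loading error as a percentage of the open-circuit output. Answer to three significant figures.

Unloaded V = 5.65 × 67.3/969.3 = 0.39229 V.
Loaded: R_B‖R_L = 61.06 kΩ, giving V = 5.65 × 61.06/963.1 = 0.35820 V.
Drop = (0.39229 − 0.35820) / 0.39229 = 8.69 %.

8.69 %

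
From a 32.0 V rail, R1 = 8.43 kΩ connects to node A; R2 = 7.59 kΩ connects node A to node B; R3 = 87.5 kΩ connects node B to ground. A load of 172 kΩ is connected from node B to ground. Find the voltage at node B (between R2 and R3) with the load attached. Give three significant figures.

At node B, R3 is in parallel with the load: R3‖R_L = 58.00 kΩ.
Below node A the resistance is R2 + (R3‖R_L) = 65.59 kΩ, so V_A = 32.0 × 65.59/74.02 = 28.36 V.
Then V_B = V_A × (R3‖R_L)/(R2 + R3‖R_L) = 28.36 × 58.00/65.59 = 25.1 V.

V ≈ 25.1 V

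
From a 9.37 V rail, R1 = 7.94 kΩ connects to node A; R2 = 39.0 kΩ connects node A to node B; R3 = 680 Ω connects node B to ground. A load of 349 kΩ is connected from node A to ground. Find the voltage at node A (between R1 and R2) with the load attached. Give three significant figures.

Below node A the series string R2+R3 = 39680 Ω sits in parallel with the 349000 Ω load: 35630 Ω.
V_A = 9.37 × 35630/(7940 + 35630) = 7.66 V.

V ≈ 7.66 V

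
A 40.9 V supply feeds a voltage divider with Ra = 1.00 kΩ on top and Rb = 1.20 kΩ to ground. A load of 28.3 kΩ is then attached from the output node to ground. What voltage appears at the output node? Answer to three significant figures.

The load sits in parallel with Rb: Rb‖R_L = (1.20 × 28.3) / (1.20 + 28.3) = 1.151 kΩ.
V_out = 40.9 × 1.151 / (1.00 + 1.151) = 40.9 × 1.151/2.151 = 21.9 V.

V_out ≈ 21.9 V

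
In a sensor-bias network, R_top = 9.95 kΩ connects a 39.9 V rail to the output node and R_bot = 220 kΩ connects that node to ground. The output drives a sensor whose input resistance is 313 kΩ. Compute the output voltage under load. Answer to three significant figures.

The load sits in parallel with R_bot: R_bot‖R_L = (220 × 313) / (220 + 313) = 129.2 kΩ.
V_out = 39.9 × 129.2 / (9.95 + 129.2) = 39.9 × 129.2/139.1 = 37.0 V.
(Unloaded it would have been 38.2 V.)

V_out ≈ 37.0 V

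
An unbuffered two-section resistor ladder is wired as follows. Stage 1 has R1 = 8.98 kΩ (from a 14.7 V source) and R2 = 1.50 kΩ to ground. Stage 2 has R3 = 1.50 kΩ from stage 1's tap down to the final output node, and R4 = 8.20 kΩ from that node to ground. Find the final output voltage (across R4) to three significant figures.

V_out ≈ 1.57 V

Stage 2 presents R3+R4 = 9.700 kΩ as a load on stage 1's tap.
Stage 1's lower leg becomes R2‖(R3+R4) = 1.299 kΩ, so V_mid = 14.7 × 1.299/10.28 = 1.858 V.
Stage 2 is itself unloaded: V_out = V_mid × R4/(R3+R4) = 1.858 × 8.20/9.700 = 1.57 V.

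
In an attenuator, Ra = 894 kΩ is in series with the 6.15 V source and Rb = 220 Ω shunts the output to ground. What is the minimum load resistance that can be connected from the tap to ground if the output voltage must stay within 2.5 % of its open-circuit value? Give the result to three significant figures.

Output resistance R_th = Ra‖Rb = (894000 × 220)/894200 = 219.9 Ω.
The fractional drop is R_th/(R_th + R_L); requiring this ≤ 0.0250 gives R_L ≥ R_th(1/0.0250 − 1) = 219.9 × 39.00 = 8.58 kΩ.

R_L(min) ≈ 8.58 kΩ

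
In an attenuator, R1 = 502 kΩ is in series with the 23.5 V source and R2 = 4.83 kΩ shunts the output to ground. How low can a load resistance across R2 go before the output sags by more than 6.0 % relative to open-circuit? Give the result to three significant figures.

R_L(min) ≈ 74.9 kΩ

Output resistance R_th = R1‖R2 = (502 × 4.83)/506.8 = 4.784 kΩ.
The fractional drop is R_th/(R_th + R_L); requiring this ≤ 0.0600 gives R_L ≥ R_th(1/0.0600 − 1) = 4.784 × 15.67 = 74.9 kΩ.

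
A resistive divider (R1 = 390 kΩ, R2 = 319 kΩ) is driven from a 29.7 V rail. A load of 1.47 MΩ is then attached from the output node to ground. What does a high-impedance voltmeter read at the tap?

The load sits in parallel with R2: R2‖R_L = (319 × 1470) / (319 + 1470) = 262.1 kΩ.
V_out = 29.7 × 262.1 / (390 + 262.1) = 29.7 × 262.1/652.1 = 11.9 V.

V_out ≈ 11.9 V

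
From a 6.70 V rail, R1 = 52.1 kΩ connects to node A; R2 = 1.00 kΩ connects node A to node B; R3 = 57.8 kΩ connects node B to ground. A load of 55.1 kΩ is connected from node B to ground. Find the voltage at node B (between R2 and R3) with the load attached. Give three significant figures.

V ≈ 2.32 V

At node B, R3 is in parallel with the load: R3‖R_L = 28.21 kΩ.
Below node A the resistance is R2 + (R3‖R_L) = 29.21 kΩ, so V_A = 6.70 × 29.21/81.31 = 2.407 V.
Then V_B = V_A × (R3‖R_L)/(R2 + R3‖R_L) = 2.407 × 28.21/29.21 = 2.32 V.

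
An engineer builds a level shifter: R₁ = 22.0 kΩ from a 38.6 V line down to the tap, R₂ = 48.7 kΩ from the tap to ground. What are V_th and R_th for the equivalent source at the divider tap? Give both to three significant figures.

V_th = 26.6 V, R_th = 15.2 kΩ

V_th is the open-circuit tap voltage: 38.6 × 48.7/(22.0 + 48.7) = 26.6 V.
With the supply zeroed, R₁ and R₂ appear in parallel from the tap: R_th = R₁‖R₂ = (22.0 × 48.7)/70.70 = 15.2 kΩ.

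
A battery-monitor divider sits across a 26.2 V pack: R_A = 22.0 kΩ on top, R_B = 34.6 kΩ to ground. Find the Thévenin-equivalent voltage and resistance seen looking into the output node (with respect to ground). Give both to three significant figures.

V_th = 16.0 V, R_th = 13.4 kΩ

V_th is the open-circuit tap voltage: 26.2 × 34.6/(22.0 + 34.6) = 16.0 V.
With the supply zeroed, R_A and R_B appear in parallel from the tap: R_th = R_A‖R_B = (22.0 × 34.6)/56.60 = 13.4 kΩ.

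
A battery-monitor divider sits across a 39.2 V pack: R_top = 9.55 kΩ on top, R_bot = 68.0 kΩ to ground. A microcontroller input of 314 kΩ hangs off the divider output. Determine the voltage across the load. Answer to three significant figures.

The load sits in parallel with R_bot: R_bot‖R_L = (68.0 × 314) / (68.0 + 314) = 55.90 kΩ.
V_out = 39.2 × 55.90 / (9.55 + 55.90) = 39.2 × 55.90/65.45 = 33.5 V.
(Unloaded it would have been 34.4 V.)

V_out ≈ 33.5 V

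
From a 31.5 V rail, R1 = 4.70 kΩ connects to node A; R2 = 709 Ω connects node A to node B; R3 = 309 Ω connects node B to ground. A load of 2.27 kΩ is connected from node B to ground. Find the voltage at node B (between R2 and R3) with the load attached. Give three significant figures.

At node B, R3 is in parallel with the load: R3‖R_L = 272.0 Ω.
Below node A the resistance is R2 + (R3‖R_L) = 981.0 Ω, so V_A = 31.5 × 981.0/5681 = 5.439 V.
Then V_B = V_A × (R3‖R_L)/(R2 + R3‖R_L) = 5.439 × 272.0/981.0 = 1.51 V.

V ≈ 1.51 V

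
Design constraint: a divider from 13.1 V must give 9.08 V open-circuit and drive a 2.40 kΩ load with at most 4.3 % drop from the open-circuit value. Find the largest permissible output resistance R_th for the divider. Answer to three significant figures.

R_th ≤ 108 Ω

Loading drop = R_th/(R_th + R_L) ≤ 0.0430, so R_th ≤ R_L · ε/(1−ε) = 2.40 kΩ × 0.0430/0.9570 = 108 Ω.
(Any R1, R2 with R2/(R1+R2) = 0.693 and R1‖R2 ≤ 108 Ω will meet the spec.)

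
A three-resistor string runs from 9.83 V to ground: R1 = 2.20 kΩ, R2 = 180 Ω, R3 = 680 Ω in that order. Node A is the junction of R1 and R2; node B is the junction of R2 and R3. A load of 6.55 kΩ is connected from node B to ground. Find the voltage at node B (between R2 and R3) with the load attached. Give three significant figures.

At node B, R3 is in parallel with the load: R3‖R_L = 616.0 Ω.
Below node A the resistance is R2 + (R3‖R_L) = 796.0 Ω, so V_A = 9.83 × 796.0/2996 = 2.612 V.
Then V_B = V_A × (R3‖R_L)/(R2 + R3‖R_L) = 2.612 × 616.0/796.0 = 2.02 V.

V ≈ 2.02 V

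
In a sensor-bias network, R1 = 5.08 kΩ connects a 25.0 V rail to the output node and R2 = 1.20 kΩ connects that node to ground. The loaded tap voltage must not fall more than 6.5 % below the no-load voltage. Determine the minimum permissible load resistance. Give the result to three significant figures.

R_L(min) ≈ 14.0 kΩ

Output resistance R_th = R1‖R2 = (5080 × 1200)/6280 = 970.7 Ω.
The fractional drop is R_th/(R_th + R_L); requiring this ≤ 0.0650 gives R_L ≥ R_th(1/0.0650 − 1) = 970.7 × 14.38 = 14.0 kΩ.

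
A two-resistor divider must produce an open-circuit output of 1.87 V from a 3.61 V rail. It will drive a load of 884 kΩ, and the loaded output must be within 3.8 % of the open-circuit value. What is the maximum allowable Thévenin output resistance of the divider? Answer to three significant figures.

R_th ≤ 34.9 kΩ

Loading drop = R_th/(R_th + R_L) ≤ 0.0380, so R_th ≤ R_L · ε/(1−ε) = 884 kΩ × 0.0380/0.9620 = 34.9 kΩ.
(Any R1, R2 with R2/(R1+R2) = 0.518 and R1‖R2 ≤ 34.9 kΩ will meet the spec.)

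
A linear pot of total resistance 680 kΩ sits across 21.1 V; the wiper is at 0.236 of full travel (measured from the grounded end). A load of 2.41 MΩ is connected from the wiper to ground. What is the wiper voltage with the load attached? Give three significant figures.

The wiper splits the pot into (1−α)R = 519.5 kΩ above and αR = 160.5 kΩ below.
Lower section ‖ load = 150.5 kΩ.
V_wiper = 21.1 × 150.5/(519.5 + 150.5) = 4.74 V.

V ≈ 4.74 V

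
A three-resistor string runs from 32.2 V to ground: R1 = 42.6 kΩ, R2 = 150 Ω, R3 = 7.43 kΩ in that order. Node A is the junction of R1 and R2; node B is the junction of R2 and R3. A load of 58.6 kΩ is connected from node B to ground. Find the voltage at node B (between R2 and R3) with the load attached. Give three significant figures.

V ≈ 4.30 V

At node B, R3 is in parallel with the load: R3‖R_L = 6594 Ω.
Below node A the resistance is R2 + (R3‖R_L) = 6744 Ω, so V_A = 32.2 × 6744/49340 = 4.401 V.
Then V_B = V_A × (R3‖R_L)/(R2 + R3‖R_L) = 4.401 × 6594/6744 = 4.30 V.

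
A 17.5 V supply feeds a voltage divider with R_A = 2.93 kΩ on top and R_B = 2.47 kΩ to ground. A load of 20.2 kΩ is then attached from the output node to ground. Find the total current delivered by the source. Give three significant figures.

R_B‖R_L = 2.201 kΩ, so the source sees R_A + R_B‖R_L = 5.131 kΩ.
I = 17.5 V / 5.131 kΩ = 3.41 mA.

I ≈ 3.41 mA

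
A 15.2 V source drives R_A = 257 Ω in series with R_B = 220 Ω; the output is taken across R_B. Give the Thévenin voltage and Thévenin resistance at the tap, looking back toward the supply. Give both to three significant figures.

V_th = 7.01 V, R_th = 119 Ω

V_th is the open-circuit tap voltage: 15.2 × 220/(257 + 220) = 7.01 V.
With the supply zeroed, R_A and R_B appear in parallel from the tap: R_th = R_A‖R_B = (257 × 220)/477.0 = 119 Ω.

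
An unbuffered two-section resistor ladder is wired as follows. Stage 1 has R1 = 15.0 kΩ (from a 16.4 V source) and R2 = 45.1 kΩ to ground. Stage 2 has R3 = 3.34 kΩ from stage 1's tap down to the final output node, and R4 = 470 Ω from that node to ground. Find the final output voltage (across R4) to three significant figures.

V_out ≈ 0.384 V

Stage 2 presents R3+R4 = 3810 Ω as a load on stage 1's tap.
Stage 1's lower leg becomes R2‖(R3+R4) = 3513 Ω, so V_mid = 16.4 × 3513/18510 = 3.112 V.
Stage 2 is itself unloaded: V_out = V_mid × R4/(R3+R4) = 3.112 × 470/3810 = 0.384 V.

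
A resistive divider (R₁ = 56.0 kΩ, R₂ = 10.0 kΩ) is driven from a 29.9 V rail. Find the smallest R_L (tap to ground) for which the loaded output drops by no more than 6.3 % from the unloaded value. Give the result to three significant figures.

R_L(min) ≈ 126 kΩ

Output resistance R_th = R₁‖R₂ = (56.0 × 10.0)/66.00 = 8.485 kΩ.
The fractional drop is R_th/(R_th + R_L); requiring this ≤ 0.0630 gives R_L ≥ R_th(1/0.0630 − 1) = 8.485 × 14.87 = 126 kΩ.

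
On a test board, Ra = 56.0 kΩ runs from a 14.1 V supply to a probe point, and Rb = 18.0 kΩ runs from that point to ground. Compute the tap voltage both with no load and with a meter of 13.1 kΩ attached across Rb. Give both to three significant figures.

Unloaded: 3.43 V; loaded: 1.68 V

Open-circuit: V = 14.1 × 18.0/(56.0 + 18.0) = 3.43 V.
With the load, Rb becomes Rb‖R_L = 7.582 kΩ, so V = 14.1 × 7.582/63.58 = 1.68 V.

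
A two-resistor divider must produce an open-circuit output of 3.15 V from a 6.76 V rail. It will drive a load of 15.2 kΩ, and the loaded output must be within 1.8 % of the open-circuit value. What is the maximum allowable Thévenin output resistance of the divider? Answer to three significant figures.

R_th ≤ 279 Ω

Loading drop = R_th/(R_th + R_L) ≤ 0.0180, so R_th ≤ R_L · ε/(1−ε) = 15.2 kΩ × 0.0180/0.9820 = 279 Ω.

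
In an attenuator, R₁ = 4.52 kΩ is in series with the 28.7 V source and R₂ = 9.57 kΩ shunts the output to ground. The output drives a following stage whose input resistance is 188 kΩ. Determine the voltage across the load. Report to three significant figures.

V_out ≈ 19.2 V

The load sits in parallel with R₂: R₂‖R_L = (9.57 × 188) / (9.57 + 188) = 9.106 kΩ.
V_out = 28.7 × 9.106 / (4.52 + 9.106) = 28.7 × 9.106/13.63 = 19.2 V.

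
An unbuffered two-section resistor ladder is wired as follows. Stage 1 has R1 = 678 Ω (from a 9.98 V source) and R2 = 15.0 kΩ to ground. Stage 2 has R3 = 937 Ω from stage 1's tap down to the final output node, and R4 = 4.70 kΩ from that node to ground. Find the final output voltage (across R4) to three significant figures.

V_out ≈ 7.14 V

Stage 2 presents R3+R4 = 5637 Ω as a load on stage 1's tap.
Stage 1's lower leg becomes R2‖(R3+R4) = 4097 Ω, so V_mid = 9.98 × 4097/4775 = 8.563 V.
Stage 2 is itself unloaded: V_out = V_mid × R4/(R3+R4) = 8.563 × 4700/5637 = 7.14 V.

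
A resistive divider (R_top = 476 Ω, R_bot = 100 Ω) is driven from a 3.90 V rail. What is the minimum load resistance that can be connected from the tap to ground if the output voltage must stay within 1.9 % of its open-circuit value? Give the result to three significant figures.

Output resistance R_th = R_top‖R_bot = (476 × 100)/576.0 = 82.64 Ω.
The fractional drop is R_th/(R_th + R_L); requiring this ≤ 0.0190 gives R_L ≥ R_th(1/0.0190 − 1) = 82.64 × 51.63 = 4.27 kΩ.

R_L(min) ≈ 4.27 kΩ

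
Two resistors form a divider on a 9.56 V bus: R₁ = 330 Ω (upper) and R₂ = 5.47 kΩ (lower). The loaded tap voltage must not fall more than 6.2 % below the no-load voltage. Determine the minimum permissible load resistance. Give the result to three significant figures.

Output resistance R_th = R₁‖R₂ = (330 × 5470)/5800 = 311.2 Ω.
The fractional drop is R_th/(R_th + R_L); requiring this ≤ 0.0620 gives R_L ≥ R_th(1/0.0620 − 1) = 311.2 × 15.13 = 4.71 kΩ.

R_L(min) ≈ 4.71 kΩ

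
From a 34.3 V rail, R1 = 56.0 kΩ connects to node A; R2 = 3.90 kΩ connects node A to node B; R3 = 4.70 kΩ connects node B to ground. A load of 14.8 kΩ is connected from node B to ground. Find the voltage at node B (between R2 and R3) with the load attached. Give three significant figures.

V ≈ 1.93 V

At node B, R3 is in parallel with the load: R3‖R_L = 3.567 kΩ.
Below node A the resistance is R2 + (R3‖R_L) = 7.467 kΩ, so V_A = 34.3 × 7.467/63.47 = 4.036 V.
Then V_B = V_A × (R3‖R_L)/(R2 + R3‖R_L) = 4.036 × 3.567/7.467 = 1.93 V.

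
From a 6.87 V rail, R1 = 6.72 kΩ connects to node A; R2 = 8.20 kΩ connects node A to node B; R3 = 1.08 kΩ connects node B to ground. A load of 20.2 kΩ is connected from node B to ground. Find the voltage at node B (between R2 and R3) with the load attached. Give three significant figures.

At node B, R3 is in parallel with the load: R3‖R_L = 1.025 kΩ.
Below node A the resistance is R2 + (R3‖R_L) = 9.225 kΩ, so V_A = 6.87 × 9.225/15.95 = 3.975 V.
Then V_B = V_A × (R3‖R_L)/(R2 + R3‖R_L) = 3.975 × 1.025/9.225 = 0.442 V.

V ≈ 0.442 V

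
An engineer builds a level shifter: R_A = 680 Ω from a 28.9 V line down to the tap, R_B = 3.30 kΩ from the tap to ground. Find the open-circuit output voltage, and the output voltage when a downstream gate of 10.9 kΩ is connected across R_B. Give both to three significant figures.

Unloaded: 24.0 V; loaded: 22.8 V

Open-circuit: V = 28.9 × 3300/(680 + 3300) = 24.0 V.
With the load, R_B becomes R_B‖R_L = 2533 Ω, so V = 28.9 × 2533/3213 = 22.8 V.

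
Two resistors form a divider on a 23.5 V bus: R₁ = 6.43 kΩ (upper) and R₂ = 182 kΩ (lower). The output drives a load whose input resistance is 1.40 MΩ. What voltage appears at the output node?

The load sits in parallel with R₂: R₂‖R_L = (182 × 1400) / (182 + 1400) = 161.1 kΩ.
V_out = 23.5 × 161.1 / (6.43 + 161.1) = 23.5 × 161.1/167.5 = 22.6 V.

V_out ≈ 22.6 V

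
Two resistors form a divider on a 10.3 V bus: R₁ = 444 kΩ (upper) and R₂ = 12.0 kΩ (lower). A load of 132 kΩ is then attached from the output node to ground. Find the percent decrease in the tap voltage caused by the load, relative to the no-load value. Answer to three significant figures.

The divider's output (Thévenin) resistance is R₁‖R₂ = 11.68 kΩ.
Fractional drop under load = R_th/(R_th + R_L) = 11.68 / (11.68 + 132) = 0.08132.
So the output falls by 8.13 %.

8.13 %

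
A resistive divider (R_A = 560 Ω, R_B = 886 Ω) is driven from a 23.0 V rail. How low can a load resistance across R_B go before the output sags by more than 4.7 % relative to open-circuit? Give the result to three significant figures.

R_L(min) ≈ 6.96 kΩ

Output resistance R_th = R_A‖R_B = (560 × 886)/1446 = 343.1 Ω.
The fractional drop is R_th/(R_th + R_L); requiring this ≤ 0.0470 gives R_L ≥ R_th(1/0.0470 − 1) = 343.1 × 20.28 = 6.96 kΩ.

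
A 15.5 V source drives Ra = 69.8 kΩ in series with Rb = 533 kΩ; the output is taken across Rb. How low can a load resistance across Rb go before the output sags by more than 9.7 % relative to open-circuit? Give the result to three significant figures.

Output resistance R_th = Ra‖Rb = (69.8 × 533)/602.8 = 61.72 kΩ.
The fractional drop is R_th/(R_th + R_L); requiring this ≤ 0.0970 gives R_L ≥ R_th(1/0.0970 − 1) = 61.72 × 9.309 = 575 kΩ.

R_L(min) ≈ 575 kΩ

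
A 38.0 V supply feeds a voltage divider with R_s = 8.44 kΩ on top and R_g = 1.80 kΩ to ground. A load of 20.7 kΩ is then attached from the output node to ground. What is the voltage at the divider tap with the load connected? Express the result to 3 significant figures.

The load sits in parallel with R_g: R_g‖R_L = (1.80 × 20.7) / (1.80 + 20.7) = 1.656 kΩ.
V_out = 38.0 × 1.656 / (8.44 + 1.656) = 38.0 × 1.656/10.10 = 6.23 V.

V_out ≈ 6.23 V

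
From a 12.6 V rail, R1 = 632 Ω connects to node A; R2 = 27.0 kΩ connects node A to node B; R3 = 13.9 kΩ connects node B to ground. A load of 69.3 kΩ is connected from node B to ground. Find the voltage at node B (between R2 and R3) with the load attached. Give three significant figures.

At node B, R3 is in parallel with the load: R3‖R_L = 11580 Ω.
Below node A the resistance is R2 + (R3‖R_L) = 38580 Ω, so V_A = 12.6 × 38580/39210 = 12.40 V.
Then V_B = V_A × (R3‖R_L)/(R2 + R3‖R_L) = 12.40 × 11580/38580 = 3.72 V.

V ≈ 3.72 V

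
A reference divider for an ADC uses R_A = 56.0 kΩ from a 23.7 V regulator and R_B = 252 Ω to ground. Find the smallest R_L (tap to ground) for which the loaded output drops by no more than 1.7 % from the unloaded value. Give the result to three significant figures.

Output resistance R_th = R_A‖R_B = (56000 × 252)/56250 = 250.9 Ω.
The fractional drop is R_th/(R_th + R_L); requiring this ≤ 0.0170 gives R_L ≥ R_th(1/0.0170 − 1) = 250.9 × 57.82 = 14.5 kΩ.

R_L(min) ≈ 14.5 kΩ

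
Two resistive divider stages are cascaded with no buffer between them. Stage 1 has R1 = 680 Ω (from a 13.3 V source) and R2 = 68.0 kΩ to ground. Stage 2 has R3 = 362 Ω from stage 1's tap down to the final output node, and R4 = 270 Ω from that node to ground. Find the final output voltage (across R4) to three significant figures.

V_out ≈ 2.72 V

Stage 2 presents R3+R4 = 632.0 Ω as a load on stage 1's tap.
Stage 1's lower leg becomes R2‖(R3+R4) = 626.2 Ω, so V_mid = 13.3 × 626.2/1306 = 6.376 V.
Stage 2 is itself unloaded: V_out = V_mid × R4/(R3+R4) = 6.376 × 270/632.0 = 2.72 V.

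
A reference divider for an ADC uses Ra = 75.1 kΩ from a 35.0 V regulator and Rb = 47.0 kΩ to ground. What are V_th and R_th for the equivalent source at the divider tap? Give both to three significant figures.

V_th is the open-circuit tap voltage: 35.0 × 47.0/(75.1 + 47.0) = 13.5 V.
With the supply zeroed, Ra and Rb appear in parallel from the tap: R_th = Ra‖Rb = (75.1 × 47.0)/122.1 = 28.9 kΩ.

V_th = 13.5 V, R_th = 28.9 kΩ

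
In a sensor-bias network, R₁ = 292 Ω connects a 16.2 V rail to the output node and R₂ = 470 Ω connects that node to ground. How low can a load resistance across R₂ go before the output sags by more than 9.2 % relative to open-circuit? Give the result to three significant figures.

R_L(min) ≈ 1.78 kΩ

Output resistance R_th = R₁‖R₂ = (292 × 470)/762.0 = 180.1 Ω.
The fractional drop is R_th/(R_th + R_L); requiring this ≤ 0.0920 gives R_L ≥ R_th(1/0.0920 − 1) = 180.1 × 9.870 = 1.78 kΩ.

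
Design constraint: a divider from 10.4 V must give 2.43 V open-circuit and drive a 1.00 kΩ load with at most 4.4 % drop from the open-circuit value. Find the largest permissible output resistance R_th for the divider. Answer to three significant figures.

R_th ≤ 46.0 Ω

Loading drop = R_th/(R_th + R_L) ≤ 0.0440, so R_th ≤ R_L · ε/(1−ε) = 1.00 kΩ × 0.0440/0.9560 = 46.0 Ω.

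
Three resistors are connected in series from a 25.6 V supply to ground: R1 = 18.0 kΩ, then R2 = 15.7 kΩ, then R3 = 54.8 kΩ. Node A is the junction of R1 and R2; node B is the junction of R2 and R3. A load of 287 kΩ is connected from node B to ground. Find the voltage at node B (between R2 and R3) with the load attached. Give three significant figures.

At node B, R3 is in parallel with the load: R3‖R_L = 46.01 kΩ.
Below node A the resistance is R2 + (R3‖R_L) = 61.71 kΩ, so V_A = 25.6 × 61.71/79.71 = 19.82 V.
Then V_B = V_A × (R3‖R_L)/(R2 + R3‖R_L) = 19.82 × 46.01/61.71 = 14.8 V.

V ≈ 14.8 V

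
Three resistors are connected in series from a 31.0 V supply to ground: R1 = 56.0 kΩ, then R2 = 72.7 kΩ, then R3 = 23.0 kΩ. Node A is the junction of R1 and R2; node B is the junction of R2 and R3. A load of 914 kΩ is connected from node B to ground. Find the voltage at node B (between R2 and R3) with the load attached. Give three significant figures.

V ≈ 4.60 V

At node B, R3 is in parallel with the load: R3‖R_L = 22.44 kΩ.
Below node A the resistance is R2 + (R3‖R_L) = 95.14 kΩ, so V_A = 31.0 × 95.14/151.1 = 19.51 V.
Then V_B = V_A × (R3‖R_L)/(R2 + R3‖R_L) = 19.51 × 22.44/95.14 = 4.60 V.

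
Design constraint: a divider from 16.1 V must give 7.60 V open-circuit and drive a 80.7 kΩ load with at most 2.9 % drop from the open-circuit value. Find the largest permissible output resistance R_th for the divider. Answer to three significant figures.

Loading drop = R_th/(R_th + R_L) ≤ 0.0290, so R_th ≤ R_L · ε/(1−ε) = 80.7 kΩ × 0.0290/0.9710 = 2.41 kΩ.

R_th ≤ 2.41 kΩ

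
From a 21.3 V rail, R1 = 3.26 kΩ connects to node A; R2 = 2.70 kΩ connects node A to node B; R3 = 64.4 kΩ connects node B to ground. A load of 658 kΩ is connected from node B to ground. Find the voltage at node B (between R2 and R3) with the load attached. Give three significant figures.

V ≈ 19.3 V

At node B, R3 is in parallel with the load: R3‖R_L = 58.66 kΩ.
Below node A the resistance is R2 + (R3‖R_L) = 61.36 kΩ, so V_A = 21.3 × 61.36/64.62 = 20.23 V.
Then V_B = V_A × (R3‖R_L)/(R2 + R3‖R_L) = 20.23 × 58.66/61.36 = 19.3 V.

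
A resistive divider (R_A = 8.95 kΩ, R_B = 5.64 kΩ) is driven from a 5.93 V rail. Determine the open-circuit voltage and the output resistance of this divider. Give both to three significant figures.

V_th is the open-circuit tap voltage: 5.93 × 5.64/(8.95 + 5.64) = 2.29 V.
With the supply zeroed, R_A and R_B appear in parallel from the tap: R_th = R_A‖R_B = (8.95 × 5.64)/14.59 = 3.46 kΩ.

V_th = 2.29 V, R_th = 3.46 kΩ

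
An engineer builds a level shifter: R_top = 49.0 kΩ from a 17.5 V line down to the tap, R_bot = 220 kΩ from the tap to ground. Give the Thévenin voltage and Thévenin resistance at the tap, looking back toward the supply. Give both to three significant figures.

V_th is the open-circuit tap voltage: 17.5 × 220/(49.0 + 220) = 14.3 V.
With the supply zeroed, R_top and R_bot appear in parallel from the tap: R_th = R_top‖R_bot = (49.0 × 220)/269.0 = 40.1 kΩ.

V_th = 14.3 V, R_th = 40.1 kΩ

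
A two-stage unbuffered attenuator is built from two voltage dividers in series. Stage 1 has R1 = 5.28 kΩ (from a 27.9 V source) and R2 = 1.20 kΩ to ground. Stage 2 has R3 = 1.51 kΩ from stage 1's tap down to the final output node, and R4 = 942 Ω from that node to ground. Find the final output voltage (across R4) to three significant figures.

Stage 2 presents R3+R4 = 2452 Ω as a load on stage 1's tap.
Stage 1's lower leg becomes R2‖(R3+R4) = 805.7 Ω, so V_mid = 27.9 × 805.7/6086 = 3.694 V.
Stage 2 is itself unloaded: V_out = V_mid × R4/(R3+R4) = 3.694 × 942/2452 = 1.42 V.

V_out ≈ 1.42 V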